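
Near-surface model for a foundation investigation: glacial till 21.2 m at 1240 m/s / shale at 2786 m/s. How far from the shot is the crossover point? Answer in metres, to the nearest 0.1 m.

θ_c = arcsin(1240/2786) = 26.43°, so cos θ_c = 0.8955 and tᵢ = 2h cos θ_c/V₁ = 0.0306 s.
At crossover x/V₁ = x/V₂ + tᵢ ⇒ x = tᵢ/(1/V₁ − 1/V₂) = 0.03062/(8.0645e-04 − 3.5894e-04) = 68.42 m.

68.4 m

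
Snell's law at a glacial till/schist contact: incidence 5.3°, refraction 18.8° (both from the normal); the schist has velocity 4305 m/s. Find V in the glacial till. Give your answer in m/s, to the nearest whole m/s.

1234 m/s

sin 5.3° = 0.0924; sin 18.8° = 0.3223.
V₁ = V₂·(sin θ₁/sin θ₂) = 4305·(0.0924/0.3223) = 1233.94 m/s.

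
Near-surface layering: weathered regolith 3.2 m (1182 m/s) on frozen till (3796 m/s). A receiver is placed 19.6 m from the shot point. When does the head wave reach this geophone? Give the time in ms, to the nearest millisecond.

t = x/V₂ + 2h·√(V₂²−V₁²)/(V₁V₂).
√(V₂²−V₁²) = √(3796²−1182²) = 3607.3 m/s; delay term = 2·3.2·3607.3/(1182·3796) = 0.00515 s.
t = 19.6/3796 + 0.00515 = 0.01031 s.

10 ms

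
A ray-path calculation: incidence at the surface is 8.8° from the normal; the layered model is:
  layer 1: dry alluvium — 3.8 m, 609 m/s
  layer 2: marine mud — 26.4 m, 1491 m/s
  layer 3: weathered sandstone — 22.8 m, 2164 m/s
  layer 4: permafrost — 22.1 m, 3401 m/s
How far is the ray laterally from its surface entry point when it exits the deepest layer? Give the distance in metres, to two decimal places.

Apply Snell's law at each interface; in layer i the horizontal offset is hᵢ·tan θᵢ.
Layer 1: θ = 8.80°; offset = 3.8·tan 8.80° = 0.5883 m.
Layer 2: sin θ = 1491·sin 8.8°/609 = 0.3746, θ = 22.00°; offset = 26.4·tan 22.00° = 10.6645 m.
Layer 3: sin θ = 2164·sin 8.8°/609 = 0.5436, θ = 32.93°; offset = 22.8·tan 32.93° = 14.7669 m.
Layer 4: sin θ = 3401·sin 8.8°/609 = 0.8544, θ = 58.69°; offset = 22.1·tan 58.69° = 36.3324 m.
Total horizontal offset = 62.3521 m.

62.35 m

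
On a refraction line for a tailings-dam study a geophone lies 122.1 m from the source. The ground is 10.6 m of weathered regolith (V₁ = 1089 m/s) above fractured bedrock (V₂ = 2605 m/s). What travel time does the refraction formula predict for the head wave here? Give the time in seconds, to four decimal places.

0.0646 s

t = x/V₂ + 2h·√(V₂²−V₁²)/(V₁V₂).
√(V₂²−V₁²) = √(2605²−1089²) = 2366.5 m/s; delay term = 2·10.6·2366.5/(1089·2605) = 0.01768 s.
t = 122.1/2605 + 0.01768 = 0.06456 s.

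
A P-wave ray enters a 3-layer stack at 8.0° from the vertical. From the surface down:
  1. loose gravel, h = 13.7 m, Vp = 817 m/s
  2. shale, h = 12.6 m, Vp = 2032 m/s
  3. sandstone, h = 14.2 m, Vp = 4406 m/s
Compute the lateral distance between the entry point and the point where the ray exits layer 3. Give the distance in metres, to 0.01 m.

Apply Snell's law at each interface; in layer i the horizontal offset is hᵢ·tan θᵢ.
Layer 1: θ = 8.00°; offset = 13.7·tan 8.00° = 1.9254 m.
Layer 2: sin θ = 2032·sin 8.0°/817 = 0.3461, θ = 20.25°; offset = 12.6·tan 20.25° = 4.6488 m.
Layer 3: sin θ = 4406·sin 8.0°/817 = 0.7505, θ = 48.64°; offset = 14.2·tan 48.64° = 16.1282 m.
Total horizontal offset = 22.7024 m.

22.70 m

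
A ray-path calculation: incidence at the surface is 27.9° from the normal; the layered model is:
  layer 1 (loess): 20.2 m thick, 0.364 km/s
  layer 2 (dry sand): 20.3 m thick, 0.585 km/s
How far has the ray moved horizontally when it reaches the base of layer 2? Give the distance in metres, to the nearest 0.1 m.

33.9 m

Apply Snell's law at each interface; in layer i the horizontal offset is hᵢ·tan θᵢ.
Layer 1: θ = 27.90°; offset = 20.2·tan 27.90° = 10.695 m.
Layer 2: sin θ = 0.585·sin 27.9°/0.364 = 0.7520, θ = 48.77°; offset = 20.3·tan 48.77° = 23.161 m.
Summing the layer offsets gives 33.857 m.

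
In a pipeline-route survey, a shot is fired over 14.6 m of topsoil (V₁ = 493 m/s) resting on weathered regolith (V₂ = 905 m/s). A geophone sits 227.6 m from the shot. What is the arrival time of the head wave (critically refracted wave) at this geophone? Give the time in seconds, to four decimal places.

θ_c = arcsin(V₁/V₂) = arcsin(493/905) = 33.01°, cos θ_c = 0.8386.
Intercept time tᵢ = 2h cos θ_c / V₁ = 2·14.6·0.8386/493 = 0.04967 s.
t = x/V₂ + tᵢ = 227.6/905 + 0.04967 = 0.30116 s.

0.3012 s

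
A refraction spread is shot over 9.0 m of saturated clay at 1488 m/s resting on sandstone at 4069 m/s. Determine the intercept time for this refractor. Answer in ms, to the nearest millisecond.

11 ms

θ_c = arcsin(V₁/V₂) = arcsin(1488/4069) = 21.45°; cos θ_c = 0.9307.
tᵢ = 2h·cos θ_c / V₁ = 2·9.0·0.9307 / 1488 = 0.01126 s.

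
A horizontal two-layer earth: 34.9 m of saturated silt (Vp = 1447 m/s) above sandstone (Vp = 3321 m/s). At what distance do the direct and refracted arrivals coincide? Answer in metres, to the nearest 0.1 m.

x_cross = 2h·√((V₂+V₁)/(V₂−V₁)).
(V₂+V₁)/(V₂−V₁) = (3321+1447)/(3321−1447) = 2.5443; √ = 1.5951.
x_cross = 2·34.9·1.5951 = 111.34 m.

111.3 m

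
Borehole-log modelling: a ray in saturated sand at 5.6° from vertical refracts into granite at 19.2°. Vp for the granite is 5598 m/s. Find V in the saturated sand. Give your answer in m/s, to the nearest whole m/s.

Snell's law: sin 5.6°/V₁ = sin 19.2°/V₂.
V₁ = V₂·sin 5.6°/sin 19.2° = 5598 × 0.2967 = 1661.07 m/s.

1661 m/s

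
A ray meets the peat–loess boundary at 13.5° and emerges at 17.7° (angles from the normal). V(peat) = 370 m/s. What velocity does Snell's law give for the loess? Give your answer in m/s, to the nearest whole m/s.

sin 13.5° = 0.2334; sin 17.7° = 0.3040.
V₂ = V₁·(sin θ₂/sin θ₁) = 370·(0.3040/0.2334) = 481.88 m/s.

482 m/s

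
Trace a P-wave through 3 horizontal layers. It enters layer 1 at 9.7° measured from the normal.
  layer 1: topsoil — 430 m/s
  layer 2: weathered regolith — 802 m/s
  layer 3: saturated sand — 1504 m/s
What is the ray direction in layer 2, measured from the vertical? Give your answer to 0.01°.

18.32°

Snell's law across each interface conserves sin θ / V, so sin θ_2 = V_2·sin θ₁/V₁.
sin θ_2 = 802 × sin 9.7° / 430 = 0.3143.
θ_2 = 18.32° from the vertical.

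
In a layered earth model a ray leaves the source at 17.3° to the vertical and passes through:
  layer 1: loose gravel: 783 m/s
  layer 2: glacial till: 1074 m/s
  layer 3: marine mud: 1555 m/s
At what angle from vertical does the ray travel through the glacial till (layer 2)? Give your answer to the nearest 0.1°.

Ray parameter p = sin 17.3° / 783 = 3.7979e-04 s/m.
sin θ_2 = p·V_2 = 3.7979e-04 × 1074 = 0.4079.
θ_2 = arcsin 0.4079 = 24.07°.

24.1°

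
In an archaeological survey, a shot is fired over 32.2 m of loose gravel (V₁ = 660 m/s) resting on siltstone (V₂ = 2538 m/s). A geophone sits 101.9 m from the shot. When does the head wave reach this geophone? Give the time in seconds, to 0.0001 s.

0.1344 s

t = x/V₂ + 2h·√(V₂²−V₁²)/(V₁V₂).
√(V₂²−V₁²) = √(2538²−660²) = 2450.7 m/s; delay term = 2·32.2·2450.7/(660·2538) = 0.09422 s.
t = 101.9/2538 + 0.09422 = 0.13437 s.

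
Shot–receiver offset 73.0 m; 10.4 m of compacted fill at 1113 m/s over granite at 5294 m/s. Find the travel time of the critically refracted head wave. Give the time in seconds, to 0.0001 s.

t = x/V₂ + 2h·√(V₂²−V₁²)/(V₁V₂).
√(V₂²−V₁²) = √(5294²−1113²) = 5175.7 m/s; delay term = 2·10.4·5175.7/(1113·5294) = 0.01827 s.
t = 73.0/5294 + 0.01827 = 0.03206 s.

0.0321 s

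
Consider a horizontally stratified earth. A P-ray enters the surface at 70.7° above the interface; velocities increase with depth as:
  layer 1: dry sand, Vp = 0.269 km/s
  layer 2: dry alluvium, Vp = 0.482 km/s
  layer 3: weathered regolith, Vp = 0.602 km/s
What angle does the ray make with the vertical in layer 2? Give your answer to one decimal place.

36.3°

From the normal: θ₁ = 90° − 70.7° = 19.3°.
Snell's law across each interface conserves sin θ / V, so sin θ_2 = V_2·sin θ₁/V₁.
sin θ_2 = 0.482 × sin 19.3° / 0.269 = 0.5922.
θ_2 = arcsin 0.5922 = 36.31°.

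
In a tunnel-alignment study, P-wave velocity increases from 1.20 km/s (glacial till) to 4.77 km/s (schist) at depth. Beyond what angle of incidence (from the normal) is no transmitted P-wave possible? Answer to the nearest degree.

At critical incidence the refracted ray runs along the interface (θ₂ = 90°), so sin θ_c = V₁/V₂.
θ_c = arcsin(1.20/4.77) = arcsin 0.2516 = 14.57°.

15°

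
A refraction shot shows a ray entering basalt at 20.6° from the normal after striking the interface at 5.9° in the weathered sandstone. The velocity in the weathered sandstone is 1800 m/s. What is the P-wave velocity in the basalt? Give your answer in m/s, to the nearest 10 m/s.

6160 m/s

Snell's law: sin 5.9°/V₁ = sin 20.6°/V₂.
V₂ = V₁·sin 20.6°/sin 5.9° = 1800 × 3.4228 = 6161.10 m/s.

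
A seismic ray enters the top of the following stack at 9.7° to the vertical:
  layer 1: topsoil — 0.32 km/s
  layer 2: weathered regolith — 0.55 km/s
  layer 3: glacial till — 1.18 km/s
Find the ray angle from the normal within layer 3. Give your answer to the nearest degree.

Snell's law across each interface conserves sin θ / V, so sin θ_3 = V_3·sin θ₁/V₁.
sin θ_3 = 1.18 × sin 9.7° / 0.32 = 0.6213.
θ_3 = arcsin 0.6213 = 38.41°.

38°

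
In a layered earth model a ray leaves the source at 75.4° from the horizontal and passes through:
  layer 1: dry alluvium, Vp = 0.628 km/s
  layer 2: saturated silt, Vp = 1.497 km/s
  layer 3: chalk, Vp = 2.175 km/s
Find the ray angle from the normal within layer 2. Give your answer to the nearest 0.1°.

36.9°

From the normal: θ₁ = 90° − 75.4° = 14.6°.
Ray parameter p = sin 14.6° / 0.628 = 4.0138e-01 s/km.
sin θ_2 = p·V_2 = 4.0138e-01 × 1.497 = 0.6009.
θ_2 = arcsin 0.6009 = 36.93°.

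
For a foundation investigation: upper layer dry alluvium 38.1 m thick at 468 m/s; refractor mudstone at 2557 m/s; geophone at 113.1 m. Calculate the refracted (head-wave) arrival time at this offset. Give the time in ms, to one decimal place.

204.3 ms

θ_c = arcsin(V₁/V₂) = arcsin(468/2557) = 10.55°, cos θ_c = 0.9831.
Intercept time tᵢ = 2h cos θ_c / V₁ = 2·38.1·0.9831/468 = 0.16007 s.
t = x/V₂ + tᵢ = 113.1/2557 + 0.16007 = 0.20430 s.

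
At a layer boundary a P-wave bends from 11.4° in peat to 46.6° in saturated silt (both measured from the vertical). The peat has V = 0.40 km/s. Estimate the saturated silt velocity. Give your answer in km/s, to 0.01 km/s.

1.47 km/s

sin 11.4° = 0.1977; sin 46.6° = 0.7266.
V₂ = V₁·(sin θ₂/sin θ₁) = 0.40·(0.7266/0.1977) = 1.47 km/s.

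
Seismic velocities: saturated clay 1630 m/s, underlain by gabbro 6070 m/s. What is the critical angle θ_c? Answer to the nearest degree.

At critical incidence the refracted ray runs along the interface (θ₂ = 90°), so sin θ_c = V₁/V₂.
θ_c = arcsin(1630/6070) = arcsin 0.2685 = 15.58°.

16°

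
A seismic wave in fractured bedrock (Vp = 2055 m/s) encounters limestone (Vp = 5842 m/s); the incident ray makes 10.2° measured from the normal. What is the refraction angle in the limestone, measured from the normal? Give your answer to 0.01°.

30.23°

Snell's law: sin θ₂ = (V₂/V₁)·sin θ₁ = (5842/2055)·sin 10.2° = 0.5034.
θ₂ = arcsin 0.5034 = 30.23° from the normal.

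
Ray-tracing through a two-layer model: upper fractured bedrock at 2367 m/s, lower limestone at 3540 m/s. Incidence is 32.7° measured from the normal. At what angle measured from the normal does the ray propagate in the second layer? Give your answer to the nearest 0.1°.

sin θ₁/V₁ = sin θ₂/V₂ ⇒ sin θ₂ = 3540·sin 32.7°/2367 = 3540·0.5402/2367 = 0.8080.
θ₂ = sin⁻¹(0.8080) = 53.90° (from vertical).

53.9°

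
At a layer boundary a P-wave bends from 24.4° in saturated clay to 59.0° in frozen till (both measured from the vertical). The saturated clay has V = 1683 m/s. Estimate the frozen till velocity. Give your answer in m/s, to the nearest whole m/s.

3492 m/s

Snell's law: sin 24.4°/V₁ = sin 59.0°/V₂.
V₂ = V₁·sin 59.0°/sin 24.4° = 1683 × 2.0749 = 3492.13 m/s.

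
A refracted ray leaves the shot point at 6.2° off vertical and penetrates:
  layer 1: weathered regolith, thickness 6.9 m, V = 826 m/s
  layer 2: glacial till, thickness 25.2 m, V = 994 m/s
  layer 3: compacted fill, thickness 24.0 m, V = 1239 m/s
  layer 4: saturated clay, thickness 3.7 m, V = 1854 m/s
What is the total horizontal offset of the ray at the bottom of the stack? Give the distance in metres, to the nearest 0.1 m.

p = sin θ₁/V₁ = sin 6.2°/826 = 1.3075e-04 s/m is conserved through the stack.
Layer 1: θ = 6.20°; offset = 6.9·tan 6.20° = 0.750 m.
Layer 2: sin θ = p·994 = 0.1300 → θ = 7.47°; offset = 25.2·tan 7.47° = 3.303 m.
Layer 3: sin θ = p·1239 = 0.1620 → θ = 9.32°; offset = 24.0·tan 9.32° = 3.940 m.
Layer 4: sin θ = p·1854 = 0.2424 → θ = 14.03°; offset = 3.7·tan 14.03° = 0.924 m.
Summing the layer offsets gives 8.917 m.

8.9 m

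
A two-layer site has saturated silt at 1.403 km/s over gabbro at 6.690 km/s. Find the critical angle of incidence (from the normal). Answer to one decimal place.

Critical incidence: sin θ_c = V₁/V₂ = 1.403/6.690 = 0.2097.
θ_c = arcsin 0.2097 = 12.11°.

12.1°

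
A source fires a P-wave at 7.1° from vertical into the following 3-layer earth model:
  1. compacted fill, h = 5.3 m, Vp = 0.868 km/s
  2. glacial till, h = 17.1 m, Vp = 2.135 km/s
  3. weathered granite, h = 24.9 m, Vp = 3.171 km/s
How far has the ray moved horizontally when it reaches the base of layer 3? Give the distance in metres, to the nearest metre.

Apply Snell's law at each interface; in layer i the horizontal offset is hᵢ·tan θᵢ.
Layer 1: θ = 7.10°; offset = 5.3·tan 7.10° = 0.660 m.
Layer 2: sin θ = 2.135·sin 7.1°/0.868 = 0.3040, θ = 17.70°; offset = 17.1·tan 17.70° = 5.457 m.
Layer 3: sin θ = 3.171·sin 7.1°/0.868 = 0.4515, θ = 26.84°; offset = 24.9·tan 26.84° = 12.601 m.
Summing the layer offsets gives 18.718 m.

19 m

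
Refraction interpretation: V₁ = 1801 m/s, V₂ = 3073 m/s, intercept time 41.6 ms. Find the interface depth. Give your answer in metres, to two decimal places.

46.23 m

θ_c = arcsin(1801/3073) = 35.88°; cos θ_c = 0.8103.
tᵢ = 2h cos θ_c/V₁ ⇒ h = tᵢ·V₁/(2 cos θ_c) = 0.0416·1801/(2·0.8103) = 46.23 m.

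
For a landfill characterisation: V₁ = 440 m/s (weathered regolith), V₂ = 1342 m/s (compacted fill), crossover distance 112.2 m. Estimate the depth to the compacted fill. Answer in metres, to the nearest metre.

x_cross = 2h·√((V₂+V₁)/(V₂−V₁)) → h = x_cross / (2·√((V₂+V₁)/(V₂−V₁))).
√((V₂+V₁)/(V₂−V₁)) = √((1342+440)/(1342−440)) = 1.4056.
h = 112.2 / (2·1.4056) = 39.91 m.

40 m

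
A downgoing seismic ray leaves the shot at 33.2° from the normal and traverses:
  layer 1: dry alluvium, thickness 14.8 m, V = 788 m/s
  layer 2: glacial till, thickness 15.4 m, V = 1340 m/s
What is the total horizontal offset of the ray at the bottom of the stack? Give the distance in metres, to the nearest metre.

Ray parameter p = sin 33.2° / 788 m/s = 6.9488e-04 s/m.
Layer 1: θ = 33.20°; offset = 14.8·tan 33.20° = 9.685 m.
Layer 2: sin θ = p·1340 = 0.9311 → θ = 68.61°; offset = 15.4·tan 68.61° = 39.321 m.
Total horizontal offset = 49.006 m.

49 m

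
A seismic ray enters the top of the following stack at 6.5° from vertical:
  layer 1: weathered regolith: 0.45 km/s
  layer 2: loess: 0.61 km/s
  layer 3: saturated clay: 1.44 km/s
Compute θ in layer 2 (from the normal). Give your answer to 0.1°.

8.8°

Ray parameter p = sin 6.5° / 0.45 = 2.5156e-01 s/km.
sin θ_2 = p·V_2 = 2.5156e-01 × 0.61 = 0.1535.
θ_2 = 8.83° from the vertical.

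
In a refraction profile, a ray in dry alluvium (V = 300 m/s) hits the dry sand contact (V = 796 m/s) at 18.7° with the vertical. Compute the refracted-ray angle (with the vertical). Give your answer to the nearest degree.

Snell's law: sin θ₂ = (V₂/V₁)·sin θ₁ = (796/300)·sin 18.7° = 0.8507.
θ₂ = arcsin 0.8507 = 58.29° from the normal.

58°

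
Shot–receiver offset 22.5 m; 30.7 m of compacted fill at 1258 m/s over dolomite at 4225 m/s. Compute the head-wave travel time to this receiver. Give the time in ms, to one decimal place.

51.9 ms

t = x/V₂ + 2h·√(V₂²−V₁²)/(V₁V₂).
√(V₂²−V₁²) = √(4225²−1258²) = 4033.4 m/s; delay term = 2·30.7·4033.4/(1258·4225) = 0.04659 s.
t = 22.5/4225 + 0.04659 = 0.05192 s.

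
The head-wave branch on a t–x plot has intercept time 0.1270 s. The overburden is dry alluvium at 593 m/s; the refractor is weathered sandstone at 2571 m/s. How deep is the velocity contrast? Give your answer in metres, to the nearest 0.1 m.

38.7 m

h = tᵢ·V₁·V₂ / (2·√(V₂²−V₁²)).
√(V₂²−V₁²) = √(2571² − 593²) = 2501.7 m/s.
h = 0.127 s × 593 × 2571 / (2 × 2501.7) = 38.70 m.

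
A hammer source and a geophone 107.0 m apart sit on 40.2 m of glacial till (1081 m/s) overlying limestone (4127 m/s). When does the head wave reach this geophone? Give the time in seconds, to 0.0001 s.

t = x/V₂ + 2h·√(V₂²−V₁²)/(V₁V₂).
√(V₂²−V₁²) = √(4127²−1081²) = 3982.9 m/s; delay term = 2·40.2·3982.9/(1081·4127) = 0.07178 s.
t = 107.0/4127 + 0.07178 = 0.09771 s.

0.0977 s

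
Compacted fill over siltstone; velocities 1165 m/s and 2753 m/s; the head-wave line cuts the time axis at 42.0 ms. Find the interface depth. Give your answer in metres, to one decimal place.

27.0 m

θ_c = arcsin(1165/2753) = 25.04°; cos θ_c = 0.9060.
tᵢ = 2h cos θ_c/V₁ ⇒ h = tᵢ·V₁/(2 cos θ_c) = 0.042·1165/(2·0.9060) = 27.00 m.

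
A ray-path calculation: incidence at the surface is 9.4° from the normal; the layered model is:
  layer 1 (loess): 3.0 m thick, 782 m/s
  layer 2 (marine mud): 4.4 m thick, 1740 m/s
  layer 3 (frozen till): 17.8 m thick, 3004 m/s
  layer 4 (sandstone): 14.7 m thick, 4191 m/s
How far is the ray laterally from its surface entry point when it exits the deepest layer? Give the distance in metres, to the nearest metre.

43 m

p = sin θ₁/V₁ = sin 9.4°/782 = 2.0886e-04 s/m is conserved through the stack.
Layer 1: θ = 9.40°; offset = 3.0·tan 9.40° = 0.497 m.
Layer 2: sin θ = p·1740 = 0.3634 → θ = 21.31°; offset = 4.4·tan 21.31° = 1.716 m.
Layer 3: sin θ = p·3004 = 0.6274 → θ = 38.86°; offset = 17.8·tan 38.86° = 14.342 m.
Layer 4: sin θ = p·4191 = 0.8753 → θ = 61.08°; offset = 14.7·tan 61.08° = 26.610 m.
Total horizontal offset = 43.165 m.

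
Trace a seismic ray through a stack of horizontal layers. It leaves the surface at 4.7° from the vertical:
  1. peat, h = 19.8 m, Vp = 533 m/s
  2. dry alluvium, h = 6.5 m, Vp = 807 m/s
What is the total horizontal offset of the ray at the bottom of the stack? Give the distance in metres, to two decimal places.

2.44 m

Ray parameter p = sin 4.7° / 533 m/s = 1.5373e-04 s/m.
Layer 1: θ = 4.70°; offset = 19.8·tan 4.70° = 1.6279 m.
Layer 2: sin θ = p·807 = 0.1241 → θ = 7.13°; offset = 6.5·tan 7.13° = 0.8127 m.
Σ offsets = 2.4405 m.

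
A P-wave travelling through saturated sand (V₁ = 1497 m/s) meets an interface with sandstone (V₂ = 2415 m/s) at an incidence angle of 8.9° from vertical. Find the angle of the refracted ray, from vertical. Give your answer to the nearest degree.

14°

sin θ₁/V₁ = sin θ₂/V₂ ⇒ sin θ₂ = 2415·sin 8.9°/1497 = 2415·0.1547/1497 = 0.2496.
θ₂ = sin⁻¹(0.2496) = 14.45° (from vertical).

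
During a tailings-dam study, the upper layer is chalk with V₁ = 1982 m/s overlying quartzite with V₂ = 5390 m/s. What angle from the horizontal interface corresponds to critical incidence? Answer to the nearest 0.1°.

68.4°

At critical incidence the refracted ray runs along the interface (θ₂ = 90°), so sin θ_c = V₁/V₂.
θ_c = arcsin(1982/5390) = arcsin 0.3677 = 21.57°.
Measured from the interface: 90° − 21.57° = 68.43°.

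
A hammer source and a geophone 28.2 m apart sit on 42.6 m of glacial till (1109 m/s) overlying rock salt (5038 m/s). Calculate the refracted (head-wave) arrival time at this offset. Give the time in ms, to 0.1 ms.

80.5 ms

t = x/V₂ + 2h·√(V₂²−V₁²)/(V₁V₂).
√(V₂²−V₁²) = √(5038²−1109²) = 4914.4 m/s; delay term = 2·42.6·4914.4/(1109·5038) = 0.07494 s.
t = 28.2/5038 + 0.07494 = 0.08054 s.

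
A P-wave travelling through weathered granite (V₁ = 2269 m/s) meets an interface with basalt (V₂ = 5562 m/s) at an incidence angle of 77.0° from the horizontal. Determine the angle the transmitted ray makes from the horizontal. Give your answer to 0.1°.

56.5°

Convert to the normal: θ₁ = 90° − 77.0° = 13.0°.
sin θ₁/V₁ = sin θ₂/V₂ ⇒ sin θ₂ = 5562·sin 13.0°/2269 = 5562·0.2250/2269 = 0.5514.
θ₂ = sin⁻¹(0.5514) = 33.46° (from vertical).
From the interface: 90° − 33.46° = 56.54°.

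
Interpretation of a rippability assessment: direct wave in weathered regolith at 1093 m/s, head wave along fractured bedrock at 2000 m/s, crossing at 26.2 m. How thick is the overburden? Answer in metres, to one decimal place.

h = (x_cross/2)·√((V₂−V₁)/(V₂+V₁)).
(V₂−V₁)/(V₂+V₁) = (2000−1093)/(2000+1093) = 0.2932; √ = 0.5415.
h = (26.2/2)·0.5415 = 7.09 m.

7.1 m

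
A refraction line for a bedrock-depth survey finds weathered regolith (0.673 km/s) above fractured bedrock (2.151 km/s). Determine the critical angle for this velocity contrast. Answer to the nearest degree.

At critical incidence the refracted ray runs along the interface (θ₂ = 90°), so sin θ_c = V₁/V₂.
θ_c = arcsin(0.673/2.151) = arcsin 0.3129 = 18.23°.

18°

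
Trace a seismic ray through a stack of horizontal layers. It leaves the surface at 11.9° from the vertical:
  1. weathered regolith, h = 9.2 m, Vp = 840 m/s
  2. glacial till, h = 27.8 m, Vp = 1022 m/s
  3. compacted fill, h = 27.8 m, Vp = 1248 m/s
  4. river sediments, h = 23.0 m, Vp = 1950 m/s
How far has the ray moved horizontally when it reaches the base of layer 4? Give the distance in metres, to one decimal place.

p = sin θ₁/V₁ = sin 11.9°/840 = 2.4548e-04 s/m is conserved through the stack.
Layer 1: θ = 11.90°; offset = 9.2·tan 11.90° = 1.939 m.
Layer 2: sin θ = p·1022 = 0.2509 → θ = 14.53°; offset = 27.8·tan 14.53° = 7.205 m.
Layer 3: sin θ = p·1248 = 0.3064 → θ = 17.84°; offset = 27.8·tan 17.84° = 8.947 m.
Layer 4: sin θ = p·1950 = 0.4787 → θ = 28.60°; offset = 23.0·tan 28.60° = 12.540 m.
Total horizontal offset = 30.631 m.

30.6 m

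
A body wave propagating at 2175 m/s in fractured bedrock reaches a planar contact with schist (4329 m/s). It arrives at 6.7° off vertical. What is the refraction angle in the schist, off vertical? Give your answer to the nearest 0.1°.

13.4°

Snell's law: sin θ₂ = (V₂/V₁)·sin θ₁ = (4329/2175)·sin 6.7° = 0.2322.
θ₂ = arcsin 0.2322 = 13.43° from the normal.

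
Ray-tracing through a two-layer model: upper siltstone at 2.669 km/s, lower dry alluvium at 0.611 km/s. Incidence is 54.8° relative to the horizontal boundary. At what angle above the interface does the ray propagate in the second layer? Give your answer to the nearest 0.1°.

Angle from the normal: 90° − 54.8° = 35.2°.
sin θ₁/V₁ = sin θ₂/V₂ ⇒ sin θ₂ = 0.611·sin 35.2°/2.669 = 0.611·0.5764/2.669 = 0.1320.
θ₂ = sin⁻¹(0.1320) = 7.58° (from vertical).
From the interface: 90° − 7.58° = 82.42°.

82.4°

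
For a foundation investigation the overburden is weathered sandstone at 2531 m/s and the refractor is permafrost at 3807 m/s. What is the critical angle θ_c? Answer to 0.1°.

Critical incidence: sin θ_c = V₁/V₂ = 2531/3807 = 0.6648.
θ_c = arcsin 0.6648 = 41.67°.

41.7°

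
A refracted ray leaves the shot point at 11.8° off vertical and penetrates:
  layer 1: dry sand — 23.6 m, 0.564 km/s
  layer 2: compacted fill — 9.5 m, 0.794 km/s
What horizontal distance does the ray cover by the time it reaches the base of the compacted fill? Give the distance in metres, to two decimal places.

7.79 m

Apply Snell's law at each interface; in layer i the horizontal offset is hᵢ·tan θᵢ.
Layer 1: θ = 11.80°; offset = 23.6·tan 11.80° = 4.9303 m.
Layer 2: sin θ = 0.794·sin 11.8°/0.564 = 0.2879, θ = 16.73°; offset = 9.5·tan 16.73° = 2.8559 m.
Σ offsets = 7.7862 m.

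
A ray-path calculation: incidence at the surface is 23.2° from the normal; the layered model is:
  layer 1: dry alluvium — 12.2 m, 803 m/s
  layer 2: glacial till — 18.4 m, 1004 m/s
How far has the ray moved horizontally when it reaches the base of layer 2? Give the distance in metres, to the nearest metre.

p = sin θ₁/V₁ = sin 23.2°/803 = 4.9059e-04 s/m is conserved through the stack.
Layer 1: θ = 23.20°; offset = 12.2·tan 23.20° = 5.229 m.
Layer 2: sin θ = p·1004 = 0.4926 → θ = 29.51°; offset = 18.4·tan 29.51° = 10.414 m.
Summing the layer offsets gives 15.643 m.

16 m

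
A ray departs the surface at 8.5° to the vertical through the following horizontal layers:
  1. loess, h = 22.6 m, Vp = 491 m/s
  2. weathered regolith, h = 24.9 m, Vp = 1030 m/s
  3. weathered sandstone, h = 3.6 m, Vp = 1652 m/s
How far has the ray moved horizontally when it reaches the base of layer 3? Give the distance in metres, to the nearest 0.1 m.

13.6 m

p = sin θ₁/V₁ = sin 8.5°/491 = 3.0104e-04 s/m is conserved through the stack.
Layer 1: θ = 8.50°; offset = 22.6·tan 8.50° = 3.378 m.
Layer 2: sin θ = p·1030 = 0.3101 → θ = 18.06°; offset = 24.9·tan 18.06° = 8.121 m.
Layer 3: sin θ = p·1652 = 0.4973 → θ = 29.82°; offset = 3.6·tan 29.82° = 2.064 m.
Σ offsets = 13.562 m.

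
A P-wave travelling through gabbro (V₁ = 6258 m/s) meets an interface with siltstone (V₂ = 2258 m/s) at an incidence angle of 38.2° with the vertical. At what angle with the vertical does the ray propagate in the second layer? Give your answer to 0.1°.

12.9°

sin θ₁/V₁ = sin θ₂/V₂ ⇒ sin θ₂ = 2258·sin 38.2°/6258 = 2258·0.6184/6258 = 0.2231.
θ₂ = sin⁻¹(0.2231) = 12.89° (from vertical).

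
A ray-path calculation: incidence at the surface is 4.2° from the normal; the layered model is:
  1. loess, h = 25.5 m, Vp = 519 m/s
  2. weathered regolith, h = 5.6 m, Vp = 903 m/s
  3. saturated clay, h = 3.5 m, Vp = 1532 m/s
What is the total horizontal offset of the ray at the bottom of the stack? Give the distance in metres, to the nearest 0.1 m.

p = sin θ₁/V₁ = sin 4.2°/519 = 1.4111e-04 s/m is conserved through the stack.
Layer 1: θ = 4.20°; offset = 25.5·tan 4.20° = 1.873 m.
Layer 2: sin θ = p·903 = 0.1274 → θ = 7.32°; offset = 5.6·tan 7.32° = 0.719 m.
Layer 3: sin θ = p·1532 = 0.2162 → θ = 12.49°; offset = 3.5·tan 12.49° = 0.775 m.
Total horizontal offset = 3.367 m.

3.4 m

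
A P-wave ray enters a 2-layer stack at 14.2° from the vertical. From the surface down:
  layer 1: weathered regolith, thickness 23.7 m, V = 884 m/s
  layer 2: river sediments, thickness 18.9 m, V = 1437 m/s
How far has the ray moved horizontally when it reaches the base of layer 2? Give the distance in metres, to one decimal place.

Apply Snell's law at each interface; in layer i the horizontal offset is hᵢ·tan θᵢ.
Layer 1: θ = 14.20°; offset = 23.7·tan 14.20° = 5.997 m.
Layer 2: sin θ = 1437·sin 14.2°/884 = 0.3988, θ = 23.50°; offset = 18.9·tan 23.50° = 8.218 m.
Σ offsets = 14.215 m.

14.2 m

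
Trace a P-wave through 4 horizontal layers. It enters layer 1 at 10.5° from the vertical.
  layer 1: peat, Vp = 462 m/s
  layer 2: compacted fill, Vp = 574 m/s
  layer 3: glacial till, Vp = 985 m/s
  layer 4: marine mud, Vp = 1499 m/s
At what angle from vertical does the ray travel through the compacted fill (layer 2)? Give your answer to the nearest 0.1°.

13.1°

Ray parameter p = sin 10.5° / 462 = 3.9445e-04 s/m.
sin θ_2 = p·V_2 = 3.9445e-04 × 574 = 0.2264.
θ_2 = 13.09° from the vertical.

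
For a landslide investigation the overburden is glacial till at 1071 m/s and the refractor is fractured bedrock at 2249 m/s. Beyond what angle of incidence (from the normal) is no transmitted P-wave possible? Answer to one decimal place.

Critical incidence: sin θ_c = V₁/V₂ = 1071/2249 = 0.4762.
θ_c = arcsin 0.4762 = 28.44°.

28.4°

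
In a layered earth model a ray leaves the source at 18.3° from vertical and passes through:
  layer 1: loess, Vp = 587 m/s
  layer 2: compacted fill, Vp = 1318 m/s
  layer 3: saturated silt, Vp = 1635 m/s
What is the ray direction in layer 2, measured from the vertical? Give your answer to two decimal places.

44.83°

Ray parameter p = sin 18.3° / 587 = 5.3491e-04 s/m.
sin θ_2 = p·V_2 = 5.3491e-04 × 1318 = 0.7050.
θ_2 = arcsin 0.7050 = 44.83°.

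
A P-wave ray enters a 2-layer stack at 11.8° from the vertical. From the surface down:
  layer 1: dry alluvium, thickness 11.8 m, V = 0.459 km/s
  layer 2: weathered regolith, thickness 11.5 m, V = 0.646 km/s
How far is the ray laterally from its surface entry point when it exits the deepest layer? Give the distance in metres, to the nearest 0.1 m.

5.9 m

Ray parameter p = sin 11.8° / 0.459 km/s = 4.4553e-01 s/km.
Layer 1: θ = 11.80°; offset = 11.8·tan 11.80° = 2.465 m.
Layer 2: sin θ = p·0.646 = 0.2878 → θ = 16.73°; offset = 11.5·tan 16.73° = 3.456 m.
Summing the layer offsets gives 5.921 m.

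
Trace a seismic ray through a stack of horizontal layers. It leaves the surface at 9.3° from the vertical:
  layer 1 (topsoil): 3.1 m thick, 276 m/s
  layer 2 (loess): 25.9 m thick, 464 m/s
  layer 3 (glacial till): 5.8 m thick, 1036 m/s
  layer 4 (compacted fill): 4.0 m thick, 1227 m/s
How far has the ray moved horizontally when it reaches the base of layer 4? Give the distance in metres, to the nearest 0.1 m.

16.4 m

p = sin θ₁/V₁ = sin 9.3°/276 = 5.8552e-04 s/m is conserved through the stack.
Layer 1: θ = 9.30°; offset = 3.1·tan 9.30° = 0.508 m.
Layer 2: sin θ = p·464 = 0.2717 → θ = 15.76°; offset = 25.9·tan 15.76° = 7.312 m.
Layer 3: sin θ = p·1036 = 0.6066 → θ = 37.34°; offset = 5.8·tan 37.34° = 4.425 m.
Layer 4: sin θ = p·1227 = 0.7184 → θ = 45.93°; offset = 4.0·tan 45.93° = 4.131 m.
Summing the layer offsets gives 16.376 m.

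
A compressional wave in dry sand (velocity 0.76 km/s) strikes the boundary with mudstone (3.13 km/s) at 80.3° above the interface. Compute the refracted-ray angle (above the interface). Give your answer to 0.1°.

46.1°

Convert to the normal: θ₁ = 90° − 80.3° = 9.7°.
sin θ₁/V₁ = sin θ₂/V₂ ⇒ sin θ₂ = 3.13·sin 9.7°/0.76 = 3.13·0.1685/0.76 = 0.6939.
θ₂ = sin⁻¹(0.6939) = 43.94° (from vertical).
From the interface: 90° − 43.94° = 46.06°.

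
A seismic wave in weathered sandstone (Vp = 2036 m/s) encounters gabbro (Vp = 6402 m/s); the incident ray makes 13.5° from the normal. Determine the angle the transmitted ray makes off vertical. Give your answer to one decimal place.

Snell's law: sin θ₂ = (V₂/V₁)·sin θ₁ = (6402/2036)·sin 13.5° = 0.7340.
θ₂ = arcsin 0.7340 = 47.23° from the normal.

47.2°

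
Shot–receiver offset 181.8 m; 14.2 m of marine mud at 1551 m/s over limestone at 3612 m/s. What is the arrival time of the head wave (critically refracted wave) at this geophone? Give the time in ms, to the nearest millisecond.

67 ms

t = x/V₂ + 2h·√(V₂²−V₁²)/(V₁V₂).
√(V₂²−V₁²) = √(3612²−1551²) = 3262.0 m/s; delay term = 2·14.2·3262.0/(1551·3612) = 0.01654 s.
t = 181.8/3612 + 0.01654 = 0.06687 s.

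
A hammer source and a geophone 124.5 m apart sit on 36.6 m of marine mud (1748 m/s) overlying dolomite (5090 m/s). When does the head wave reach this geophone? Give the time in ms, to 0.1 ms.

63.8 ms

θ_c = arcsin(V₁/V₂) = arcsin(1748/5090) = 20.09°, cos θ_c = 0.9392.
Intercept time tᵢ = 2h cos θ_c / V₁ = 2·36.6·0.9392/1748 = 0.03933 s.
t = x/V₂ + tᵢ = 124.5/5090 + 0.03933 = 0.06379 s.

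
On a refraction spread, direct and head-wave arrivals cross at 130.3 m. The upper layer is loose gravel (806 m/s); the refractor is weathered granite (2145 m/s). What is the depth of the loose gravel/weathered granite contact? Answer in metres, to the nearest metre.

x_cross = 2h·√((V₂+V₁)/(V₂−V₁)) → h = x_cross / (2·√((V₂+V₁)/(V₂−V₁))).
√((V₂+V₁)/(V₂−V₁)) = √((2145+806)/(2145−806)) = 1.4845.
h = 130.3 / (2·1.4845) = 43.89 m.

44 m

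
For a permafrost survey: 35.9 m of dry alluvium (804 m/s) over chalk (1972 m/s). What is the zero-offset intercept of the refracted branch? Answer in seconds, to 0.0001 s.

θ_c = arcsin(V₁/V₂) = arcsin(804/1972) = 24.06°; cos θ_c = 0.9131.
tᵢ = 2h·cos θ_c / V₁ = 2·35.9·0.9131 / 804 = 0.08154 s.

0.0815 s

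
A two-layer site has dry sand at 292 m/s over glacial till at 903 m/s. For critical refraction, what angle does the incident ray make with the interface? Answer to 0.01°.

Critical incidence: sin θ_c = V₁/V₂ = 292/903 = 0.3234.
θ_c = arcsin 0.3234 = 18.87°.
Measured from the interface: 90° − 18.87° = 71.13°.

71.13°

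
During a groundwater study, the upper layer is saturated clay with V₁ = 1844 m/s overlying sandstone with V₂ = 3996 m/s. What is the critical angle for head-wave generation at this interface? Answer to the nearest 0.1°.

At critical incidence the refracted ray runs along the interface (θ₂ = 90°), so sin θ_c = V₁/V₂.
θ_c = arcsin(1844/3996) = arcsin 0.4615 = 27.48°.

27.5°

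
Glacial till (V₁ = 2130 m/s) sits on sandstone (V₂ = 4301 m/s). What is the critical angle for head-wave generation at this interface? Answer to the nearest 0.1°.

Critical incidence: sin θ_c = V₁/V₂ = 2130/4301 = 0.4952.
θ_c = arcsin 0.4952 = 29.69°.

29.7°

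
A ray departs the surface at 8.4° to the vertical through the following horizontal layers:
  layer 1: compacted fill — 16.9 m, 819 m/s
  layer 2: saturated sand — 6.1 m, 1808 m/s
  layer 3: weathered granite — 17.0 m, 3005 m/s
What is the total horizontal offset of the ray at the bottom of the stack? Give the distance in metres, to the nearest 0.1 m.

Ray parameter p = sin 8.4° / 819 m/s = 1.7837e-04 s/m.
Layer 1: θ = 8.40°; offset = 16.9·tan 8.40° = 2.496 m.
Layer 2: sin θ = p·1808 = 0.3225 → θ = 18.81°; offset = 6.1·tan 18.81° = 2.078 m.
Layer 3: sin θ = p·3005 = 0.5360 → θ = 32.41°; offset = 17.0·tan 32.41° = 10.793 m.
Total horizontal offset = 15.367 m.

15.4 m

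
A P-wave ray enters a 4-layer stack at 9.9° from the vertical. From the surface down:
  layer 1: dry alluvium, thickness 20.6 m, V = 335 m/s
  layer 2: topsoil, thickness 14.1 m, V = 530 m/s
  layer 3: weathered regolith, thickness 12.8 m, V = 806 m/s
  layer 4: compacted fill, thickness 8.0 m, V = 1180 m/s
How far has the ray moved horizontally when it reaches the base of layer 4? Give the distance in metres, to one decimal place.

Ray parameter p = sin 9.9° / 335 m/s = 5.1322e-04 s/m.
Layer 1: θ = 9.90°; offset = 20.6·tan 9.90° = 3.595 m.
Layer 2: sin θ = p·530 = 0.2720 → θ = 15.78°; offset = 14.1·tan 15.78° = 3.986 m.
Layer 3: sin θ = p·806 = 0.4137 → θ = 24.43°; offset = 12.8·tan 24.43° = 5.816 m.
Layer 4: sin θ = p·1180 = 0.6056 → θ = 37.27°; offset = 8.0·tan 37.27° = 6.088 m.
Total horizontal offset = 19.485 m.

19.5 m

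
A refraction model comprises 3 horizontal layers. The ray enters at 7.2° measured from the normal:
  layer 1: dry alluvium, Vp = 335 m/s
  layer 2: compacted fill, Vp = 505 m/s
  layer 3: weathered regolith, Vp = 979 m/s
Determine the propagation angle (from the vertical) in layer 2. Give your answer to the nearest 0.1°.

Snell's law across each interface conserves sin θ / V, so sin θ_2 = V_2·sin θ₁/V₁.
sin θ_2 = 505 × sin 7.2° / 335 = 0.1889.
θ_2 = 10.89° from the vertical.

10.9°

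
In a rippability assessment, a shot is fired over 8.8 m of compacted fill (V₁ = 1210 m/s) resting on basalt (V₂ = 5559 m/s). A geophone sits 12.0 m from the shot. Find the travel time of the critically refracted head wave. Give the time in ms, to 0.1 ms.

θ_c = arcsin(V₁/V₂) = arcsin(1210/5559) = 12.57°, cos θ_c = 0.9760.
Intercept time tᵢ = 2h cos θ_c / V₁ = 2·8.8·0.9760/1210 = 0.01420 s.
t = x/V₂ + tᵢ = 12.0/5559 + 0.01420 = 0.01636 s.

16.4 ms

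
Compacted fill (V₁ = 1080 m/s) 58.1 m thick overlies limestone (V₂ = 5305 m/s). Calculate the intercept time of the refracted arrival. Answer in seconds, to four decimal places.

0.1053 s

θ_c = arcsin(V₁/V₂) = arcsin(1080/5305) = 11.75°; cos θ_c = 0.9791.
tᵢ = 2h·cos θ_c / V₁ = 2·58.1·0.9791 / 1080 = 0.10534 s.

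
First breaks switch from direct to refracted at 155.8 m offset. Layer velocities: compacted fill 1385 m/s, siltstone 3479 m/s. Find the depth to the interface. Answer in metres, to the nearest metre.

h = (x_cross/2)·√((V₂−V₁)/(V₂+V₁)).
(V₂−V₁)/(V₂+V₁) = (3479−1385)/(3479+1385) = 0.4305; √ = 0.6561.
h = (155.8/2)·0.6561 = 51.11 m.

51 m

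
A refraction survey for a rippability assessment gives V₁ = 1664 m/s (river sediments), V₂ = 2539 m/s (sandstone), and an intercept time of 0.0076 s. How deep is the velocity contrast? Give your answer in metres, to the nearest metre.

h = tᵢ·V₁·V₂ / (2·√(V₂²−V₁²)).
√(V₂²−V₁²) = √(2539² − 1664²) = 1917.7 m/s.
h = 0.0076 s × 1664 × 2539 / (2 × 1917.7) = 8.37 m.

8 m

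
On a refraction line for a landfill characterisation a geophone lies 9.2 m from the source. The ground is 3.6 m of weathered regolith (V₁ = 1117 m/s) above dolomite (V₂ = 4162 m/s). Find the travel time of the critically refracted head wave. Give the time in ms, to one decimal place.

θ_c = arcsin(V₁/V₂) = arcsin(1117/4162) = 15.57°, cos θ_c = 0.9633.
Intercept time tᵢ = 2h cos θ_c / V₁ = 2·3.6·0.9633/1117 = 0.00621 s.
t = x/V₂ + tᵢ = 9.2/4162 + 0.00621 = 0.00842 s.

8.4 ms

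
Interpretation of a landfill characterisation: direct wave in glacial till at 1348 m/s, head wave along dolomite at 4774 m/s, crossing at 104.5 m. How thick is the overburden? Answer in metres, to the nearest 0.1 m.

39.1 m

x_cross = 2h·√((V₂+V₁)/(V₂−V₁)) → h = x_cross / (2·√((V₂+V₁)/(V₂−V₁))).
√((V₂+V₁)/(V₂−V₁)) = √((4774+1348)/(4774−1348)) = 1.3368.
h = 104.5 / (2·1.3368) = 39.09 m.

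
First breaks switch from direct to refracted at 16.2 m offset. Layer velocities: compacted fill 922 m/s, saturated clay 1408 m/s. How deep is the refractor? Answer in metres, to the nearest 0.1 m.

x_cross = 2h·√((V₂+V₁)/(V₂−V₁)) → h = x_cross / (2·√((V₂+V₁)/(V₂−V₁))).
√((V₂+V₁)/(V₂−V₁)) = √((1408+922)/(1408−922)) = 2.1896.
h = 16.2 / (2·2.1896) = 3.70 m.

3.7 m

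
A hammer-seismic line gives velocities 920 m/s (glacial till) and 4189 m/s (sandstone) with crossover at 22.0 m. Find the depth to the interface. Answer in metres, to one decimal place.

h = (x_cross/2)·√((V₂−V₁)/(V₂+V₁)).
(V₂−V₁)/(V₂+V₁) = (4189−920)/(4189+920) = 0.6399; √ = 0.7999.
h = (22.0/2)·0.7999 = 8.80 m.

8.8 m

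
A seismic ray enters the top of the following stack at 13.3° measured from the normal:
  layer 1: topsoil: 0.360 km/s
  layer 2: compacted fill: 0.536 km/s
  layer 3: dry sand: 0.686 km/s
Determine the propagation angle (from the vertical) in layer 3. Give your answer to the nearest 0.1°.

Ray parameter p = sin 13.3° / 0.360 = 6.3903e-01 s/km.
sin θ_3 = p·V_3 = 6.3903e-01 × 0.686 = 0.4384.
θ_3 = arcsin 0.4384 = 26.00°.

26.0°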